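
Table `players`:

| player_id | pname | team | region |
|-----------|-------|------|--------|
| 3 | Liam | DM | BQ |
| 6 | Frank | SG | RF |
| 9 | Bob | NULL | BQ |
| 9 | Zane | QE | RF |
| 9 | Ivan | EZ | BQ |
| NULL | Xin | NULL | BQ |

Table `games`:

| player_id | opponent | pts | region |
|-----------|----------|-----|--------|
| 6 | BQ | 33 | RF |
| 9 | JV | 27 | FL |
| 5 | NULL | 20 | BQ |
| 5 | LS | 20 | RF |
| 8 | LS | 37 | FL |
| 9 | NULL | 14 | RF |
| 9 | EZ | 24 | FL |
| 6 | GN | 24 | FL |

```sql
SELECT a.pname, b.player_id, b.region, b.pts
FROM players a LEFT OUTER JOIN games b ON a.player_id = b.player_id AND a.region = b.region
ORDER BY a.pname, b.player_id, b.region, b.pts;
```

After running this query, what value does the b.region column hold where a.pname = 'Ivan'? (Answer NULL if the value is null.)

NULL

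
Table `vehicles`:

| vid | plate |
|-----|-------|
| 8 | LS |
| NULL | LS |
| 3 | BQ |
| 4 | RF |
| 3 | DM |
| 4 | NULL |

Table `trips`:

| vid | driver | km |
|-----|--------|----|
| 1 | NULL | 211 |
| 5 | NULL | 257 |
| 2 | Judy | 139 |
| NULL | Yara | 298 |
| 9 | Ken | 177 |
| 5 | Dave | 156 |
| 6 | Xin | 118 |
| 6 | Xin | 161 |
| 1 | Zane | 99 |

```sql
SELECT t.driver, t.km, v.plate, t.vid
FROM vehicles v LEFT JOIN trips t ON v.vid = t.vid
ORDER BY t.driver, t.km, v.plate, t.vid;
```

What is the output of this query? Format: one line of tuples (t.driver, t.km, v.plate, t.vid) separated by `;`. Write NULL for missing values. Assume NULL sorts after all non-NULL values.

(NULL, NULL, BQ, NULL); (NULL, NULL, DM, NULL); (NULL, NULL, LS, NULL); (NULL, NULL, LS, NULL); (NULL, NULL, RF, NULL); (NULL, NULL, NULL, NULL)

LEFT JOIN keeps every row from `vehicles`; unmatched rows get NULL for `trips`'s columns.
Matching on v.vid = t.vid. A NULL in a compared column never satisfies the condition.
- vid=8: no t row matches, row kept with t columns NULL.
- vid=NULL: no t row matches, row kept with t columns NULL.
- vid=3: no t row matches, row kept with t columns NULL.
- vid=4: no t row matches, row kept with t columns NULL.
- vid=3: no t row matches, row kept with t columns NULL.
- vid=4: no t row matches, row kept with t columns NULL.
After projecting and ordering:
t.driver | t.km | v.plate | t.vid
NULL | NULL | BQ | NULL
NULL | NULL | DM | NULL
NULL | NULL | LS | NULL
NULL | NULL | LS | NULL
NULL | NULL | RF | NULL
NULL | NULL | NULL | NULL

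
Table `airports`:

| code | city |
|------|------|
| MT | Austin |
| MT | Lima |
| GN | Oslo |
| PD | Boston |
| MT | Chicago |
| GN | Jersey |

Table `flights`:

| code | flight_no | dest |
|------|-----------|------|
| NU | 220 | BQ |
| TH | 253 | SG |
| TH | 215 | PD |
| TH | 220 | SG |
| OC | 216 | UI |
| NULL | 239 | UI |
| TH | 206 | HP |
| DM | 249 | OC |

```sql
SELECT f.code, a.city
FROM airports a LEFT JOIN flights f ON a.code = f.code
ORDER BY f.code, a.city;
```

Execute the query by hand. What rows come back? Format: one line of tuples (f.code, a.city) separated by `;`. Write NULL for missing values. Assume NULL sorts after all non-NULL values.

(NULL, Austin); (NULL, Boston); (NULL, Chicago); (NULL, Jersey); (NULL, Lima); (NULL, Oslo)

LEFT JOIN keeps every row from `airports`; unmatched rows get NULL for `flights`'s columns.
Matching on a.code = f.code. A NULL in a compared column never satisfies the condition.
- a row (code=MT): no match → kept, f columns NULL.
- a row (code=MT): no match → kept, f columns NULL.
- a row (code=GN): no match → kept, f columns NULL.
- a row (code=PD): no match → kept, f columns NULL.
- a row (code=MT): no match → kept, f columns NULL.
- a row (code=GN): no match → kept, f columns NULL.
After projecting and ordering:
f.code | a.city
NULL | Austin
NULL | Boston
NULL | Chicago
NULL | Jersey
NULL | Lima
NULL | Oslo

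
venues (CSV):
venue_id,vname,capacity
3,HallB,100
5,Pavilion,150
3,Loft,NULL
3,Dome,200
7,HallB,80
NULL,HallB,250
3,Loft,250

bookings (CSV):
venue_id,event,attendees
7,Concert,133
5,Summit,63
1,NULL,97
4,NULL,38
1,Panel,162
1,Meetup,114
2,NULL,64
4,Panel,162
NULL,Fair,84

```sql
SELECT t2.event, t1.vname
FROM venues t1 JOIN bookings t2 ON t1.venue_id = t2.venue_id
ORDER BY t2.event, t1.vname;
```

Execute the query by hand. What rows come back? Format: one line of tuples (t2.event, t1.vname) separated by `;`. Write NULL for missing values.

(Concert, HallB); (Summit, Pavilion)

INNER JOIN keeps only pairs where the ON condition holds.
Matching on t1.venue_id = t2.venue_id. A NULL in a compared column never satisfies the condition.
- venue_id=3: no matching t2 row, dropped.
- venue_id=5: 1 matching t2 row(s), so 1 row(s) emitted.
- venue_id=3: no matching t2 row, dropped.
- venue_id=3: no matching t2 row, dropped.
- venue_id=7: 1 matching t2 row(s), so 1 row(s) emitted.
- venue_id=NULL: no matching t2 row, dropped.
- venue_id=3: no matching t2 row, dropped.
After projecting and ordering:
t2.event | t1.vname
Concert | HallB
Summit | Pavilion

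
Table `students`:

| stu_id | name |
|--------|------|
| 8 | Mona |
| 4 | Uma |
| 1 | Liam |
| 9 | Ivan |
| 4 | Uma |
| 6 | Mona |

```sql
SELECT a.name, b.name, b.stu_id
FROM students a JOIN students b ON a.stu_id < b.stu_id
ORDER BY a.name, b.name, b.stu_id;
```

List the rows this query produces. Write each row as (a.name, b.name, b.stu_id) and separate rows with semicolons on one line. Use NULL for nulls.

INNER JOIN keeps only pairs where the ON condition holds.
Matching on a.stu_id < b.stu_id.
- a row (stu_id=8): matches 1 b row(s) → 1 output row(s).
- a row (stu_id=4): matches 3 b row(s) → 3 output row(s).
- a row (stu_id=1): matches 5 b row(s) → 5 output row(s).
- a row (stu_id=9): no match → dropped.
- a row (stu_id=4): matches 3 b row(s) → 3 output row(s).
- a row (stu_id=6): matches 2 b row(s) → 2 output row(s).

(Liam, Ivan, 9); (Liam, Mona, 6); (Liam, Mona, 8); (Liam, Uma, 4); (Liam, Uma, 4); (Mona, Ivan, 9); (Mona, Ivan, 9); (Mona, Mona, 8); (Uma, Ivan, 9); (Uma, Ivan, 9); (Uma, Mona, 6); (Uma, Mona, 6); (Uma, Mona, 8); (Uma, Mona, 8)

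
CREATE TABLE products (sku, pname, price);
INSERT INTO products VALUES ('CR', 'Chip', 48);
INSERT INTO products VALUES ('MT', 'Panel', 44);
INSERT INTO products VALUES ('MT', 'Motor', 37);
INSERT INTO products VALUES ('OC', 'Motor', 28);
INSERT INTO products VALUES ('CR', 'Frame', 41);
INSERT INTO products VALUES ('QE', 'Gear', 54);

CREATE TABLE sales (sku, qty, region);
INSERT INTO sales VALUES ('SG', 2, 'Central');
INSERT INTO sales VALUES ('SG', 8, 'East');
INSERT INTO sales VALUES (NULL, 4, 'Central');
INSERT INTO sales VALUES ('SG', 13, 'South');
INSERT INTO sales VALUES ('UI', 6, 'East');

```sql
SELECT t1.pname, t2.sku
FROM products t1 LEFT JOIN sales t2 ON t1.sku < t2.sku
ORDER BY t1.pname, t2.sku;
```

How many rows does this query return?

LEFT JOIN keeps every row from `products`; unmatched rows get NULL for `sales`'s columns.
Matching on t1.sku < t2.sku. A NULL in a compared column never satisfies the condition.
- t1 (sku=CR) pairs with 4 row(s) of t2.
- t1 (sku=MT) pairs with 4 row(s) of t2.
- t1 (sku=MT) pairs with 4 row(s) of t2.
- t1 (sku=OC) pairs with 4 row(s) of t2.
- t1 (sku=CR) pairs with 4 row(s) of t2.
- t1 (sku=QE) pairs with 4 row(s) of t2.
Total: 24 rows.

24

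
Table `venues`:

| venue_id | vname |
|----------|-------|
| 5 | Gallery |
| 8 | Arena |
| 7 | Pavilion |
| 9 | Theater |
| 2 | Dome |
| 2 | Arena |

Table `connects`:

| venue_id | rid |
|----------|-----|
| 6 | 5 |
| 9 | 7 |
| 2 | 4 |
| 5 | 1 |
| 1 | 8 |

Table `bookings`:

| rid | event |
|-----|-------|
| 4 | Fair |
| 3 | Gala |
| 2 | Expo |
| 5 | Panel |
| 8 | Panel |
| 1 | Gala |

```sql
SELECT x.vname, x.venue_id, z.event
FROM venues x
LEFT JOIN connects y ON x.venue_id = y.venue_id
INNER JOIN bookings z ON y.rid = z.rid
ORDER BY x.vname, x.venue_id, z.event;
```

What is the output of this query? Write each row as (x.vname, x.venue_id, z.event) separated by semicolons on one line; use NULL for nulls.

Joins associate left-to-right: venues LEFT JOIN connects on venue_id gives 6 intermediate row(s).
Then INNER JOIN `bookings z` on rid: keep only rows whose y.rid appears in z.

(Arena, 2, Fair); (Dome, 2, Fair); (Gallery, 5, Gala)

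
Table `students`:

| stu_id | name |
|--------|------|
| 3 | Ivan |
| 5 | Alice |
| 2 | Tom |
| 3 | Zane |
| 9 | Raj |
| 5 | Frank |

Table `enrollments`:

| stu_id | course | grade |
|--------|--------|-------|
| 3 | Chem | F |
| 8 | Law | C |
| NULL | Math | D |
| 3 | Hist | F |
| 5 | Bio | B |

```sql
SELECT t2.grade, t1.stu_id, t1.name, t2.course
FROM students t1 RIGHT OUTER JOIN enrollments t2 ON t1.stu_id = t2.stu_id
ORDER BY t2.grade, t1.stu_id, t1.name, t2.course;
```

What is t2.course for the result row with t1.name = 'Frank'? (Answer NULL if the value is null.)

RIGHT JOIN keeps every row from `enrollments`; unmatched rows get NULL for `students`'s columns.
Matching on t1.stu_id = t2.stu_id. A NULL in a compared column never satisfies the condition.
- t1 (stu_id=3) pairs with 2 row(s) of t2.
- t1 (stu_id=5) pairs with 1 row(s) of t2.
- t1 (stu_id=2) has no partner in t2.
- t1 (stu_id=3) pairs with 2 row(s) of t2.
- t1 (stu_id=9) has no partner in t2.
- t1 (stu_id=5) pairs with 1 row(s) of t2.
- 2 row(s) from t2 found no t1 partner → padded with NULL.

Bio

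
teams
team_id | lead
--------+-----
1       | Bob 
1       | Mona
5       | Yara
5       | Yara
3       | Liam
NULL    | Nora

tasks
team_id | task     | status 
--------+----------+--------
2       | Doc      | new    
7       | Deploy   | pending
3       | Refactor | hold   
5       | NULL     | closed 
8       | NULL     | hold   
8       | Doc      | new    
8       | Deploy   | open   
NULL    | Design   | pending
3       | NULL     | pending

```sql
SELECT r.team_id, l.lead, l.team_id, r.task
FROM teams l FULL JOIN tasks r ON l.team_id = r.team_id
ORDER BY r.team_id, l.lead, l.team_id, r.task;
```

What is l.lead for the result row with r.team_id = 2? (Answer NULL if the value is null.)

FULL OUTER JOIN keeps every row from both sides; unmatched rows get NULL for the other side's columns.
Matching on l.team_id = r.team_id. A NULL in a compared column never satisfies the condition.
- team_id=1: no r row matches, row kept with r columns NULL.
- team_id=1: no r row matches, row kept with r columns NULL.
- team_id=5: 1 matching r row(s), so 1 row(s) emitted.
- team_id=5: 1 matching r row(s), so 1 row(s) emitted.
- team_id=3: 2 matching r row(s), so 2 row(s) emitted.
- team_id=NULL: no r row matches, row kept with r columns NULL.
- 6 row(s) from r found no l partner → padded with NULL.

NULL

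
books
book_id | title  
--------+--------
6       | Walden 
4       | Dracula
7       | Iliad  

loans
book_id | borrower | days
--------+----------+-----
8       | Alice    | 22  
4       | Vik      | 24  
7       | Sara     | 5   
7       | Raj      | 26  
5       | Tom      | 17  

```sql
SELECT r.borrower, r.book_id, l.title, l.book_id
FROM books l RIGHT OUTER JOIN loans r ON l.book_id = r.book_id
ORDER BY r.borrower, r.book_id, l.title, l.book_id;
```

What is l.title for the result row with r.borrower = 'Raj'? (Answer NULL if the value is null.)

Iliad

RIGHT JOIN keeps every row from `loans`; unmatched rows get NULL for `books`'s columns.
Matching on l.book_id = r.book_id.
- book_id=6: no matching r row.
- book_id=4: 1 matching r row(s), so 1 row(s) emitted.
- book_id=7: 2 matching r row(s), so 2 row(s) emitted.
- 2 row(s) from r found no l partner → padded with NULL.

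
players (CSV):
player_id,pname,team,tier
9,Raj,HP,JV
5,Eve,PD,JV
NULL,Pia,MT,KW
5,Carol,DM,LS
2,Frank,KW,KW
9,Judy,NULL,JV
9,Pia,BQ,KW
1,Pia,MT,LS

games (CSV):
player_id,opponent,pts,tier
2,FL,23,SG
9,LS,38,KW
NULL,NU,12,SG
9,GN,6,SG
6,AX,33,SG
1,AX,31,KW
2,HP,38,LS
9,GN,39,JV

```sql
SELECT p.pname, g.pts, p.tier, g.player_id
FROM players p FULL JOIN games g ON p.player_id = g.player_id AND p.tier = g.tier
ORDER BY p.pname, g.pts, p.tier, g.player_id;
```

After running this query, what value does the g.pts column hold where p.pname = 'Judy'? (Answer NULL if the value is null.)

39

FULL OUTER JOIN keeps every row from both sides; unmatched rows get NULL for the other side's columns.
Matching on p.player_id = g.player_id AND p.tier = g.tier. A NULL in a compared column never satisfies the condition.
- p[0] player_id=9, tier=JV → 1 match(es) in g → 1 row(s).
- p[1] player_id=5, tier=JV → no match; kept with NULLs on the g side.
- p[2] player_id=NULL, tier=KW → no match; kept with NULLs on the g side.
- p[3] player_id=5, tier=LS → no match; kept with NULLs on the g side.
- p[4] player_id=2, tier=KW → no match; kept with NULLs on the g side.
- p[5] player_id=9, tier=JV → 1 match(es) in g → 1 row(s).
- p[6] player_id=9, tier=KW → 1 match(es) in g → 1 row(s).
- p[7] player_id=1, tier=LS → no match; kept with NULLs on the g side.
- 6 g row(s) had no p match → kept, p columns NULL.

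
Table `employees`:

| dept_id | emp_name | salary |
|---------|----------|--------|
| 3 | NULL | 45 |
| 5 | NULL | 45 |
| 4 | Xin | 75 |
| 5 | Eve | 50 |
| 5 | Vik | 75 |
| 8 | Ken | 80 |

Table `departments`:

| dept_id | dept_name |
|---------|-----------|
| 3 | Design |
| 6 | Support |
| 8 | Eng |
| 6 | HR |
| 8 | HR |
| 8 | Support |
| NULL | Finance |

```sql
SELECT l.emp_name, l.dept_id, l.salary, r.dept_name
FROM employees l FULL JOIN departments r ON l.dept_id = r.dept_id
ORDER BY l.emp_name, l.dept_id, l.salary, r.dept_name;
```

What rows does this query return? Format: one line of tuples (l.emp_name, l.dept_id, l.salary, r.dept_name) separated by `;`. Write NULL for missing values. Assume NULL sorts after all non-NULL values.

(Eve, 5, 50, NULL); (Ken, 8, 80, Eng); (Ken, 8, 80, HR); (Ken, 8, 80, Support); (Vik, 5, 75, NULL); (Xin, 4, 75, NULL); (NULL, 3, 45, Design); (NULL, 5, 45, NULL); (NULL, NULL, NULL, Finance); (NULL, NULL, NULL, HR); (NULL, NULL, NULL, Support)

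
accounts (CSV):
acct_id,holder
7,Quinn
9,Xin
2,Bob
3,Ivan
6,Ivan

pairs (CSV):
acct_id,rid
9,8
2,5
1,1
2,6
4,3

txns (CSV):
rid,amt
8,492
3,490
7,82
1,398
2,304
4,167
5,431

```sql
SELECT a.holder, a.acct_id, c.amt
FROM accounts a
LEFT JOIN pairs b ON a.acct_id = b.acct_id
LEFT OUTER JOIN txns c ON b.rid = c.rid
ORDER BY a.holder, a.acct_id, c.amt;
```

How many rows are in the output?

Joins associate left-to-right: accounts LEFT JOIN pairs on acct_id gives 6 intermediate row(s).
Then LEFT JOIN `txns c` on rid: each of those 6 rows is kept; rows whose b.rid has no match in c get NULL for c's columns.
Result: 6 row(s).

6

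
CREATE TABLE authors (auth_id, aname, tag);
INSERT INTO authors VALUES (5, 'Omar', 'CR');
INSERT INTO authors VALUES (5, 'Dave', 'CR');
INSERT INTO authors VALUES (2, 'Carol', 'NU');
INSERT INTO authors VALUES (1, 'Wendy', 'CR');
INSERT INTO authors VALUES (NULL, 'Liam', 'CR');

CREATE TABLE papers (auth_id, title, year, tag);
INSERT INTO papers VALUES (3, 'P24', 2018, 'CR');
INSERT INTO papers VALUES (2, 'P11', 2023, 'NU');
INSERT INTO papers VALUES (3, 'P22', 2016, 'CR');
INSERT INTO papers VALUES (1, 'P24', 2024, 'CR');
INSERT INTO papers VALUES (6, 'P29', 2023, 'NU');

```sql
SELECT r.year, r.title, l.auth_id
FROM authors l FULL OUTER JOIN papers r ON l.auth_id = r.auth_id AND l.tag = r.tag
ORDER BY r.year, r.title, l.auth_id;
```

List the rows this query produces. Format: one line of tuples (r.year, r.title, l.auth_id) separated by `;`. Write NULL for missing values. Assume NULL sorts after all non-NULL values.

(2016, P22, NULL); (2018, P24, NULL); (2023, P11, 2); (2023, P29, NULL); (2024, P24, 1); (NULL, NULL, 5); (NULL, NULL, 5); (NULL, NULL, NULL)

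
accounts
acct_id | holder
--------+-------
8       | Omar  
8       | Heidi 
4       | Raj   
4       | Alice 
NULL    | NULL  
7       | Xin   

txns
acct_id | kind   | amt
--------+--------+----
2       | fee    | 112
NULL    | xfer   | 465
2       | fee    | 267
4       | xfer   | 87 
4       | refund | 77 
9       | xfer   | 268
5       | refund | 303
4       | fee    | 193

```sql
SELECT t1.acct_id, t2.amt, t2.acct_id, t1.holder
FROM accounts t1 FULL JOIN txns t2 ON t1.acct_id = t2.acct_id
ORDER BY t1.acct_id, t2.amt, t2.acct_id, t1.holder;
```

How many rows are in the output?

15

FULL OUTER JOIN keeps every row from both sides; unmatched rows get NULL for the other side's columns.
Matching on t1.acct_id = t2.acct_id. A NULL in a compared column never satisfies the condition.
- t1 (acct_id=8) has no partner → padded with NULL.
- t1 (acct_id=8) has no partner → padded with NULL.
- t1 (acct_id=4) pairs with 3 row(s) of t2.
- t1 (acct_id=4) pairs with 3 row(s) of t2.
- t1 (acct_id=NULL) has no partner → padded with NULL.
- t1 (acct_id=7) has no partner → padded with NULL.
- 5 t2 row(s) had no t1 match → kept, t1 columns NULL.
Total: 6 matched + 9 padded = 15 rows.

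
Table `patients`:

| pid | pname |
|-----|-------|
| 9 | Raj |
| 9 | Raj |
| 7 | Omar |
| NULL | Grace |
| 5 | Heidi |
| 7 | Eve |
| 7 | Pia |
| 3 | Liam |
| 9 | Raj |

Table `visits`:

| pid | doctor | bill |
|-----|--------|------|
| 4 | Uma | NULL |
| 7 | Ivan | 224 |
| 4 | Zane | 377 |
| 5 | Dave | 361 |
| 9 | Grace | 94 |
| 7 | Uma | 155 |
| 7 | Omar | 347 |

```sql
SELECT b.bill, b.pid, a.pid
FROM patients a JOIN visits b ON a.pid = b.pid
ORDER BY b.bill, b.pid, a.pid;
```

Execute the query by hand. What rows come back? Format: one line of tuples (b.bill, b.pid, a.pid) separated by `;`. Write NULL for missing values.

INNER JOIN keeps only pairs where the ON condition holds.
Matching on a.pid = b.pid. A NULL in a compared column never satisfies the condition.
- a row (pid=9): matches 1 b row(s) → 1 output row(s).
- a row (pid=9): matches 1 b row(s) → 1 output row(s).
- a row (pid=7): matches 3 b row(s) → 3 output row(s).
- a row (pid=NULL): no match → dropped.
- a row (pid=5): matches 1 b row(s) → 1 output row(s).
- a row (pid=7): matches 3 b row(s) → 3 output row(s).
- a row (pid=7): matches 3 b row(s) → 3 output row(s).
- a row (pid=3): no match → dropped.
- a row (pid=9): matches 1 b row(s) → 1 output row(s).

(94, 9, 9); (94, 9, 9); (94, 9, 9); (155, 7, 7); (155, 7, 7); (155, 7, 7); (224, 7, 7); (224, 7, 7); (224, 7, 7); (347, 7, 7); (347, 7, 7); (347, 7, 7); (361, 5, 5)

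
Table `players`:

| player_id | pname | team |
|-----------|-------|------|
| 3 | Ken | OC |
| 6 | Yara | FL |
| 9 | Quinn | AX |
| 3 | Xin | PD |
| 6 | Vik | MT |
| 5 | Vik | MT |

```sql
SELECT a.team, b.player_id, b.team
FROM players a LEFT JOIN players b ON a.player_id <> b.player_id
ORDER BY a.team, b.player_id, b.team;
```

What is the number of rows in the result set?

26

LEFT JOIN keeps every row from `players a`; unmatched rows get NULL for `players b`'s columns.
Matching on a.player_id <> b.player_id.
- a row (player_id=3): matches 4 b row(s) → 4 output row(s).
- a row (player_id=6): matches 4 b row(s) → 4 output row(s).
- a row (player_id=9): matches 5 b row(s) → 5 output row(s).
- a row (player_id=3): matches 4 b row(s) → 4 output row(s).
- a row (player_id=6): matches 4 b row(s) → 4 output row(s).
- a row (player_id=5): matches 5 b row(s) → 5 output row(s).
Total: 26 rows.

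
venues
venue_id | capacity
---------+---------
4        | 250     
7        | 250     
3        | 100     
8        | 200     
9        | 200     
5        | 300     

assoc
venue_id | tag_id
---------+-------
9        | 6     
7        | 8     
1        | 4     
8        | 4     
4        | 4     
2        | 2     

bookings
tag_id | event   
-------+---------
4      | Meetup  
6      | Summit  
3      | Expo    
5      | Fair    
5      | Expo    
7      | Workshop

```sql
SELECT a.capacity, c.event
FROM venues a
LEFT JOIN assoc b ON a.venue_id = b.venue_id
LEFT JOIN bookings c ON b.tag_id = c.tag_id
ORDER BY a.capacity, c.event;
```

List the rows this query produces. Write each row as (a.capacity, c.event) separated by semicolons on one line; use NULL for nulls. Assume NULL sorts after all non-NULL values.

Evaluate left to right. First `venues a LEFT JOIN assoc b` on venue_id: 6 row(s).
Then LEFT JOIN `bookings c` on tag_id: each of those 6 rows is kept; rows whose b.tag_id has no match in c get NULL for c's columns.

(100, NULL); (200, Meetup); (200, Summit); (250, Meetup); (250, NULL); (300, NULL)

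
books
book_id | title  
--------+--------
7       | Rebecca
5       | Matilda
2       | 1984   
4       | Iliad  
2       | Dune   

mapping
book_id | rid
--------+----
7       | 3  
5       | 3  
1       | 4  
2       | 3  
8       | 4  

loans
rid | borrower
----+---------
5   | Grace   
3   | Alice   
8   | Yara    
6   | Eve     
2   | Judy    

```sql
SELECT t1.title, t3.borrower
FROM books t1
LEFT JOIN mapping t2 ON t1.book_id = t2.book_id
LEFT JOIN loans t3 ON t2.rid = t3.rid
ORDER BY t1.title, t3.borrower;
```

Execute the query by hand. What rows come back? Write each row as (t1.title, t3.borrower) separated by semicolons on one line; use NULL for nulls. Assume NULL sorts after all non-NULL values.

(1984, Alice); (Dune, Alice); (Iliad, NULL); (Matilda, Alice); (Rebecca, Alice)

Evaluate left to right. First `books t1 LEFT JOIN mapping t2` on book_id: 5 row(s).
Then LEFT JOIN `loans t3` on rid: each of those 5 rows is kept; rows whose t2.rid has no match in t3 get NULL for t3's columns.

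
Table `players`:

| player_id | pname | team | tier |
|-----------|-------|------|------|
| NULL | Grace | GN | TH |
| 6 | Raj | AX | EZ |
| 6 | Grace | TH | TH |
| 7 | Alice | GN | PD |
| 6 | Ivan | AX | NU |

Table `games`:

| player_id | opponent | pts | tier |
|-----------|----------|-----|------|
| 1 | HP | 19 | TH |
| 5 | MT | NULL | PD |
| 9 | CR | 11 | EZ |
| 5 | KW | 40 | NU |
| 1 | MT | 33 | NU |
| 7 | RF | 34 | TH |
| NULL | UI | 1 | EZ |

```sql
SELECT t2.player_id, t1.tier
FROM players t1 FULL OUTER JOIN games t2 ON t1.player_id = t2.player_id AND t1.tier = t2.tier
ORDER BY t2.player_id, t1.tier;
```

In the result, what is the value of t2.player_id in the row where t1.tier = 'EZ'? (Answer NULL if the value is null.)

FULL OUTER JOIN keeps every row from both sides; unmatched rows get NULL for the other side's columns.
Matching on t1.player_id = t2.player_id AND t1.tier = t2.tier. A NULL in a compared column never satisfies the condition.
- player_id=NULL, tier=TH: no t2 row matches, row kept with t2 columns NULL.
- player_id=6, tier=EZ: no t2 row matches, row kept with t2 columns NULL.
- player_id=6, tier=TH: no t2 row matches, row kept with t2 columns NULL.
- player_id=7, tier=PD: no t2 row matches, row kept with t2 columns NULL.
- player_id=6, tier=NU: no t2 row matches, row kept with t2 columns NULL.
- 7 row(s) from t2 found no t1 partner → padded with NULL.

NULL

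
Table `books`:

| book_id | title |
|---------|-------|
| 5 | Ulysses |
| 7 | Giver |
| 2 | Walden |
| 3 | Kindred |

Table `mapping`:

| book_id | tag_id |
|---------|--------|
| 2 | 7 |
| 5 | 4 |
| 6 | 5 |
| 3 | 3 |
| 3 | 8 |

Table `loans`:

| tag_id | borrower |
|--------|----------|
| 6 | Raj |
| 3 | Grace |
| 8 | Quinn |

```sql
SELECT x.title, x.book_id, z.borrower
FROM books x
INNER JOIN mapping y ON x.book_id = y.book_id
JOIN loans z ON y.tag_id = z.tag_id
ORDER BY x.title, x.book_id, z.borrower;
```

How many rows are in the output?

Joins associate left-to-right: books INNER JOIN mapping on book_id gives 4 intermediate row(s).
Then INNER JOIN `loans z` on tag_id: keep only rows whose y.tag_id appears in z.
Result: 2 row(s).

2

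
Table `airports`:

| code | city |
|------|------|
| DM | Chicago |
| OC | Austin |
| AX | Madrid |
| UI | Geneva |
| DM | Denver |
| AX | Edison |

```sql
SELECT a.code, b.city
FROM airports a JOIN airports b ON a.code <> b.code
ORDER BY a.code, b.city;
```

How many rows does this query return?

26

INNER JOIN keeps only pairs where the ON condition holds.
Matching on a.code <> b.code.
- a[0] code=DM → 4 match(es) in b → 4 row(s).
- a[1] code=OC → 5 match(es) in b → 5 row(s).
- a[2] code=AX → 4 match(es) in b → 4 row(s).
- a[3] code=UI → 5 match(es) in b → 5 row(s).
- a[4] code=DM → 4 match(es) in b → 4 row(s).
- a[5] code=AX → 4 match(es) in b → 4 row(s).
Total: 26 rows.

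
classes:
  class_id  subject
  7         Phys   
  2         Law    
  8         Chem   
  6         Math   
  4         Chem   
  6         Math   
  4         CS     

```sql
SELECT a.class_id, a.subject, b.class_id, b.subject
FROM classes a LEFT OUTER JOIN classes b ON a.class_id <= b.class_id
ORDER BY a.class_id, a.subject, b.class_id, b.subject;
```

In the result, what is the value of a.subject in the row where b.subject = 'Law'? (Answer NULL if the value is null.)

LEFT JOIN keeps every row from `classes a`; unmatched rows get NULL for `classes b`'s columns.
Matching on a.class_id <= b.class_id.
- a[0] class_id=7 → 2 match(es) in b → 2 row(s).
- a[1] class_id=2 → 7 match(es) in b → 7 row(s).
- a[2] class_id=8 → 1 match(es) in b → 1 row(s).
- a[3] class_id=6 → 4 match(es) in b → 4 row(s).
- a[4] class_id=4 → 6 match(es) in b → 6 row(s).
- a[5] class_id=6 → 4 match(es) in b → 4 row(s).
- a[6] class_id=4 → 6 match(es) in b → 6 row(s).

Law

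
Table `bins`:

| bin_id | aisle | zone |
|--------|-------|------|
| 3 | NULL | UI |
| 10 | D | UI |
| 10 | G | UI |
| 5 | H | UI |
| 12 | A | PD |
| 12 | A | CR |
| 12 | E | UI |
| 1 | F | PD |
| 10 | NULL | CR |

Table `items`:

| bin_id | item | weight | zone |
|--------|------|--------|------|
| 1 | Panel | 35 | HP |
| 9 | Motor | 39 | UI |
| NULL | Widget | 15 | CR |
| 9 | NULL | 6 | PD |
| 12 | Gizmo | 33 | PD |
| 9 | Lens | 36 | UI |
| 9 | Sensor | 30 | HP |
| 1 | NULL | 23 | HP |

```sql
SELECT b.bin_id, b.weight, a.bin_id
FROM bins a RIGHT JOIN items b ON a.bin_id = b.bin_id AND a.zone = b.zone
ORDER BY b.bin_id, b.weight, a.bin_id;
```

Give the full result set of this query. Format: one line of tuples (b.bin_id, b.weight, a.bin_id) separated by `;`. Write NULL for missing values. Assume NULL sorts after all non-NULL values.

RIGHT JOIN keeps every row from `items`; unmatched rows get NULL for `bins`'s columns.
Matching on a.bin_id = b.bin_id AND a.zone = b.zone. A NULL in a compared column never satisfies the condition.
Matched pairs: 1; unmatched b rows kept: 7.

(1, 23, NULL); (1, 35, NULL); (9, 6, NULL); (9, 30, NULL); (9, 36, NULL); (9, 39, NULL); (12, 33, 12); (NULL, 15, NULL)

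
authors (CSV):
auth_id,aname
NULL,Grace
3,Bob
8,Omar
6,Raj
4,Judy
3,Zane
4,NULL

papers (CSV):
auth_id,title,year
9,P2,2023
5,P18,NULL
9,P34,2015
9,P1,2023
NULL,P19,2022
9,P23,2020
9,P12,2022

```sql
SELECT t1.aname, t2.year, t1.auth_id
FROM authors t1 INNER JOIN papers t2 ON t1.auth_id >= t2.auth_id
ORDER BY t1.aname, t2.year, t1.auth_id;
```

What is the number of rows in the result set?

2

INNER JOIN keeps only pairs where the ON condition holds.
Matching on t1.auth_id >= t2.auth_id. A NULL in a compared column never satisfies the condition.
Matched pairs: 2.
Total: 2 rows.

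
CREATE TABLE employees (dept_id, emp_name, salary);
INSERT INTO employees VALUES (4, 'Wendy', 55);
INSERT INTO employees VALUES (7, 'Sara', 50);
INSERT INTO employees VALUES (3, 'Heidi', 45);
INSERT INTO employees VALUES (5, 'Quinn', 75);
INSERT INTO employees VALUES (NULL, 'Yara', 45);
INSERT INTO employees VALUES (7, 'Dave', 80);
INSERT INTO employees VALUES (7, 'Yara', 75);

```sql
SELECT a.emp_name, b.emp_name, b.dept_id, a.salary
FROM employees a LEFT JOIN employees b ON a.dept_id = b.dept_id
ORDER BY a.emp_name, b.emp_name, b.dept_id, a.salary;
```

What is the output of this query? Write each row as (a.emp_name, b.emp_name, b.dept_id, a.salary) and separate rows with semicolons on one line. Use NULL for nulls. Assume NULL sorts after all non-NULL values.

(Dave, Dave, 7, 80); (Dave, Sara, 7, 80); (Dave, Yara, 7, 80); (Heidi, Heidi, 3, 45); (Quinn, Quinn, 5, 75); (Sara, Dave, 7, 50); (Sara, Sara, 7, 50); (Sara, Yara, 7, 50); (Wendy, Wendy, 4, 55); (Yara, Dave, 7, 75); (Yara, Sara, 7, 75); (Yara, Yara, 7, 75); (Yara, NULL, NULL, 45)

LEFT JOIN keeps every row from `employees a`; unmatched rows get NULL for `employees b`'s columns.
Matching on a.dept_id = b.dept_id. A NULL in a compared column never satisfies the condition.
- a row (dept_id=4): matches 1 b row(s) → 1 output row(s).
- a row (dept_id=7): matches 3 b row(s) → 3 output row(s).
- a row (dept_id=3): matches 1 b row(s) → 1 output row(s).
- a row (dept_id=5): matches 1 b row(s) → 1 output row(s).
- a row (dept_id=NULL): no match → kept, b columns NULL.
- a row (dept_id=7): matches 3 b row(s) → 3 output row(s).
- a row (dept_id=7): matches 3 b row(s) → 3 output row(s).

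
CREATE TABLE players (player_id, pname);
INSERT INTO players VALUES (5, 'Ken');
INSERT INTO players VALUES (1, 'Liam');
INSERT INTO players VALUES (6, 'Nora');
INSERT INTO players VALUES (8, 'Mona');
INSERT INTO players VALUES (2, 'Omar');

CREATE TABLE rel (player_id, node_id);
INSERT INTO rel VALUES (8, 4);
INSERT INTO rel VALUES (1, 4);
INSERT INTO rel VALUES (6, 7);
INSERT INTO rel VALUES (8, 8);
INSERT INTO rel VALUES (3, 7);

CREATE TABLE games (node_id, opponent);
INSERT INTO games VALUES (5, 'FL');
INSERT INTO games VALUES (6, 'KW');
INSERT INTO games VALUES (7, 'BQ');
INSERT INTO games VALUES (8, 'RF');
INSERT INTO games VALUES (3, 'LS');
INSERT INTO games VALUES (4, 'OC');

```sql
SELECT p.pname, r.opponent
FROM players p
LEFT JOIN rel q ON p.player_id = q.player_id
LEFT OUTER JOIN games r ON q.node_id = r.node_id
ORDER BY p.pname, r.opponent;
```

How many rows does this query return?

Evaluate left to right. First `players p LEFT JOIN rel q` on player_id: 6 row(s).
Then LEFT JOIN `games r` on node_id: each of those 6 rows is kept; rows whose q.node_id has no match in r get NULL for r's columns.
Result: 6 row(s).

6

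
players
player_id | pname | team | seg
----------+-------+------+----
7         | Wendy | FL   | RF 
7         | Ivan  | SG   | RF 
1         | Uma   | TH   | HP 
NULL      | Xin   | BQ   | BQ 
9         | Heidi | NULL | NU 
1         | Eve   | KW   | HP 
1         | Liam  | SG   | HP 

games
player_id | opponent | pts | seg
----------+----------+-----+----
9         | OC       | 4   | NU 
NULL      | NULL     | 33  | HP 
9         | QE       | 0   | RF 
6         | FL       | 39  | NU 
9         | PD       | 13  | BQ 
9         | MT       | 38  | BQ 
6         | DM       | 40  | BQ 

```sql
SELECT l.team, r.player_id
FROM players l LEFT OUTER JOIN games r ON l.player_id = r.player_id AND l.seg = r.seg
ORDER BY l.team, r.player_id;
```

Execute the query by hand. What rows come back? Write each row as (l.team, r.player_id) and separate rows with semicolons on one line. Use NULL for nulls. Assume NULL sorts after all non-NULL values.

(BQ, NULL); (FL, NULL); (KW, NULL); (SG, NULL); (SG, NULL); (TH, NULL); (NULL, 9)

LEFT JOIN keeps every row from `players`; unmatched rows get NULL for `games`'s columns.
Matching on l.player_id = r.player_id AND l.seg = r.seg. A NULL in a compared column never satisfies the condition.
- l[0] player_id=7, seg=RF → no match; kept with NULLs on the r side.
- l[1] player_id=7, seg=RF → no match; kept with NULLs on the r side.
- l[2] player_id=1, seg=HP → no match; kept with NULLs on the r side.
- l[3] player_id=NULL, seg=BQ → no match; kept with NULLs on the r side.
- l[4] player_id=9, seg=NU → 1 match(es) in r → 1 row(s).
- l[5] player_id=1, seg=HP → no match; kept with NULLs on the r side.
- l[6] player_id=1, seg=HP → no match; kept with NULLs on the r side.
After projecting and ordering:
l.team | r.player_id
BQ | NULL
FL | NULL
KW | NULL
SG | NULL
SG | NULL
TH | NULL
NULL | 9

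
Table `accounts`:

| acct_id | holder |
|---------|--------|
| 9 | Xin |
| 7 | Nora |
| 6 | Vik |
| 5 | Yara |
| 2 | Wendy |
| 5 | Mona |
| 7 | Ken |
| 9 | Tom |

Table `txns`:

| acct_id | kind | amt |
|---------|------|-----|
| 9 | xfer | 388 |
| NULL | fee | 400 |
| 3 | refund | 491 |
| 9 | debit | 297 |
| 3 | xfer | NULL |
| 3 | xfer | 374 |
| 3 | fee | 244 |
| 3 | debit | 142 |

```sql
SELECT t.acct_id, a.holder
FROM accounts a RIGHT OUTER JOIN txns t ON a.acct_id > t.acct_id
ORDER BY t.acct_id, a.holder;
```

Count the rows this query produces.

38

RIGHT JOIN keeps every row from `txns`; unmatched rows get NULL for `accounts`'s columns.
Matching on a.acct_id > t.acct_id. A NULL in a compared column never satisfies the condition.
- a[0] acct_id=9 → 5 match(es) in t → 5 row(s).
- a[1] acct_id=7 → 5 match(es) in t → 5 row(s).
- a[2] acct_id=6 → 5 match(es) in t → 5 row(s).
- a[3] acct_id=5 → 5 match(es) in t → 5 row(s).
- a[4] acct_id=2 → no match.
- a[5] acct_id=5 → 5 match(es) in t → 5 row(s).
- a[6] acct_id=7 → 5 match(es) in t → 5 row(s).
- a[7] acct_id=9 → 5 match(es) in t → 5 row(s).
- 3 row(s) from t found no a partner → padded with NULL.
Total: 35 matched + 3 padded = 38 rows.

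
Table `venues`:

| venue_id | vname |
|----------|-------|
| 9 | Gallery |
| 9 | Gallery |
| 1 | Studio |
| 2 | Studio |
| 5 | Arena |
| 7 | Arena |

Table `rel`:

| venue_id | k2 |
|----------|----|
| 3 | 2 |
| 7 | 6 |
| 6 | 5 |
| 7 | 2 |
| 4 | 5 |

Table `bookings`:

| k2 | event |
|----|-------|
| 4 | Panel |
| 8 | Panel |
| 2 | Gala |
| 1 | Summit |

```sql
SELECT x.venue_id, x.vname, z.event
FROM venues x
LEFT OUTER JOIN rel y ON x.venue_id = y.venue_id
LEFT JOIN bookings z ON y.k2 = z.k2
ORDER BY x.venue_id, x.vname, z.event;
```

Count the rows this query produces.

7

Evaluate left to right. First `venues x LEFT JOIN rel y` on venue_id: 7 row(s).
Then LEFT JOIN `bookings z` on k2: each of those 7 rows is kept; rows whose y.k2 has no match in z get NULL for z's columns.
Result: 7 row(s).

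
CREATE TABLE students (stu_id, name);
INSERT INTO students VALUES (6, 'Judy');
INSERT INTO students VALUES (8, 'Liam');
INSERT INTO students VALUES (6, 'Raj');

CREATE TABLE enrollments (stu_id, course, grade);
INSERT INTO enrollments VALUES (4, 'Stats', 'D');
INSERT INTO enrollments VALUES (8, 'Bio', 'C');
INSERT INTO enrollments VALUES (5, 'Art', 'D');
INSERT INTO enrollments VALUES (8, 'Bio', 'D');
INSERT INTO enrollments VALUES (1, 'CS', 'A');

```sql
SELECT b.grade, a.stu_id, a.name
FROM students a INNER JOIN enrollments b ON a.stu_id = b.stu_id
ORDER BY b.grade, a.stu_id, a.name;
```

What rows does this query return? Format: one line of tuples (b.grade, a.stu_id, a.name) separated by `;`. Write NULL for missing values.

(C, 8, Liam); (D, 8, Liam)

INNER JOIN keeps only pairs where the ON condition holds.
Matching on a.stu_id = b.stu_id.
Matched pairs: 2.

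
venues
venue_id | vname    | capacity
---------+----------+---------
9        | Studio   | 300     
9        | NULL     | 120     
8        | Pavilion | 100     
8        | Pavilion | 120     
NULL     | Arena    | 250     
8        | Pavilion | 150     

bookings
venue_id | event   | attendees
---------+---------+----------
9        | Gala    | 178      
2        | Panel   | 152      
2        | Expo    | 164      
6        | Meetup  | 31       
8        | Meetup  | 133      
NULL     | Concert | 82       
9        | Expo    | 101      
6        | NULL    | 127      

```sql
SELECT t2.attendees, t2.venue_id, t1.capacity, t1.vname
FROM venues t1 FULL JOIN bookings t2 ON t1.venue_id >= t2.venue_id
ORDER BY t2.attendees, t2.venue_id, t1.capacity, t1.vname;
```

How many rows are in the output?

31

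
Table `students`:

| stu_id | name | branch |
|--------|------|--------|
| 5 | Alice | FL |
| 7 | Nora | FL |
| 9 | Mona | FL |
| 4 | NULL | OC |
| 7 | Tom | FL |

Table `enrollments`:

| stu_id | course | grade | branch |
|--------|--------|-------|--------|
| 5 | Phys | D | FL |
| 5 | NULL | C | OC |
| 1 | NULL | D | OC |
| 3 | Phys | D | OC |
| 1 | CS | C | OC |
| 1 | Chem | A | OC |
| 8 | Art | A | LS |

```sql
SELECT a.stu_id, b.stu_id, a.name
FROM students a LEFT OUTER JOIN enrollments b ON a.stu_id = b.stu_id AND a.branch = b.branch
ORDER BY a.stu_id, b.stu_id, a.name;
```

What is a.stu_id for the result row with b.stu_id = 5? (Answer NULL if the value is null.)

LEFT JOIN keeps every row from `students`; unmatched rows get NULL for `enrollments`'s columns.
Matching on a.stu_id = b.stu_id AND a.branch = b.branch.
- a (stu_id=5, branch=FL) pairs with 1 row(s) of b.
- a (stu_id=7, branch=FL) has no partner → padded with NULL.
- a (stu_id=9, branch=FL) has no partner → padded with NULL.
- a (stu_id=4, branch=OC) has no partner → padded with NULL.
- a (stu_id=7, branch=FL) has no partner → padded with NULL.

5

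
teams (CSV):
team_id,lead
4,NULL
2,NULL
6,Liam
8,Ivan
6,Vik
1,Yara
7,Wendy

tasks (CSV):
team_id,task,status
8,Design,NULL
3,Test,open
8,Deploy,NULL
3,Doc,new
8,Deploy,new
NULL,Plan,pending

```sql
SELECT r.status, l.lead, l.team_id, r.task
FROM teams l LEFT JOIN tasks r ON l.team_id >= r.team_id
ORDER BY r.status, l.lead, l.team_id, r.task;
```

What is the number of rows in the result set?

LEFT JOIN keeps every row from `teams`; unmatched rows get NULL for `tasks`'s columns.
Matching on l.team_id >= r.team_id. A NULL in a compared column never satisfies the condition.
- l row (team_id=4): matches 2 r row(s) → 2 output row(s).
- l row (team_id=2): no match → kept, r columns NULL.
- l row (team_id=6): matches 2 r row(s) → 2 output row(s).
- l row (team_id=8): matches 5 r row(s) → 5 output row(s).
- l row (team_id=6): matches 2 r row(s) → 2 output row(s).
- l row (team_id=1): no match → kept, r columns NULL.
- l row (team_id=7): matches 2 r row(s) → 2 output row(s).
Total: 13 matched + 2 padded = 15 rows.

15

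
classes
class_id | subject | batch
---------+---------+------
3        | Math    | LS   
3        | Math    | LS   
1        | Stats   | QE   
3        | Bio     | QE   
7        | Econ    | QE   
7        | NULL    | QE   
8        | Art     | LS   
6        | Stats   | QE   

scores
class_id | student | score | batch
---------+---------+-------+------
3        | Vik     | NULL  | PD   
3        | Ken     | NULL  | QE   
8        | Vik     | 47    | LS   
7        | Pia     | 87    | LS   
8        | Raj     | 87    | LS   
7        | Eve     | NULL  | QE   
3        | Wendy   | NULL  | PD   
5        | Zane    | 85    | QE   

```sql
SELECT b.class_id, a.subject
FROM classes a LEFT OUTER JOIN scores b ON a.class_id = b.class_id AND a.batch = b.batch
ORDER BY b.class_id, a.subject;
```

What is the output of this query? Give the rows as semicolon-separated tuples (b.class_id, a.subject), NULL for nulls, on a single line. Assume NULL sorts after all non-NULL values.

LEFT JOIN keeps every row from `classes`; unmatched rows get NULL for `scores`'s columns.
Matching on a.class_id = b.class_id AND a.batch = b.batch.
Matched pairs: 5; unmatched a rows kept: 4.

(3, Bio); (7, Econ); (7, NULL); (8, Art); (8, Art); (NULL, Math); (NULL, Math); (NULL, Stats); (NULL, Stats)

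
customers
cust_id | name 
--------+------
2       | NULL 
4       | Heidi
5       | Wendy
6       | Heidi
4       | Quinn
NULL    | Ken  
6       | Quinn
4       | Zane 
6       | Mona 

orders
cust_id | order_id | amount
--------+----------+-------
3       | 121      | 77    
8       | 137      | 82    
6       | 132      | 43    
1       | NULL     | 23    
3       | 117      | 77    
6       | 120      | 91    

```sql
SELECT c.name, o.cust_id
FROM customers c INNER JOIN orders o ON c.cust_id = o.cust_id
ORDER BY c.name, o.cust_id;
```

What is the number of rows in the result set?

INNER JOIN keeps only pairs where the ON condition holds.
Matching on c.cust_id = o.cust_id. A NULL in a compared column never satisfies the condition.
Matched pairs: 6.
Total: 6 rows.

6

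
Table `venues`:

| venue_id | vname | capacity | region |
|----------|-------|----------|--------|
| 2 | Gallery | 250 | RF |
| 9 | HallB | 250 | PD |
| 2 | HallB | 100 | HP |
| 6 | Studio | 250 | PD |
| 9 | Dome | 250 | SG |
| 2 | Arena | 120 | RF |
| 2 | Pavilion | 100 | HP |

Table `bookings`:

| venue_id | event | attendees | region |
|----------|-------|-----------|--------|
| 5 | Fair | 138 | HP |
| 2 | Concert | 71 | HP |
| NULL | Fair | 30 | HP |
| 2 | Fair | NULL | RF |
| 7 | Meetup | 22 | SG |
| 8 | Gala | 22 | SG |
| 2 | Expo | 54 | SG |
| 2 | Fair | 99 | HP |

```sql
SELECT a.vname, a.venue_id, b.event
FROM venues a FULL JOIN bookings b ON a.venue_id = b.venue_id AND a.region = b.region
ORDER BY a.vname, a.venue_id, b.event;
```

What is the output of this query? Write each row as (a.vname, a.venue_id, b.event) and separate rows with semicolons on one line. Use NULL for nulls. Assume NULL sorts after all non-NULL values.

(Arena, 2, Fair); (Dome, 9, NULL); (Gallery, 2, Fair); (HallB, 2, Concert); (HallB, 2, Fair); (HallB, 9, NULL); (Pavilion, 2, Concert); (Pavilion, 2, Fair); (Studio, 6, NULL); (NULL, NULL, Expo); (NULL, NULL, Fair); (NULL, NULL, Fair); (NULL, NULL, Gala); (NULL, NULL, Meetup)

FULL OUTER JOIN keeps every row from both sides; unmatched rows get NULL for the other side's columns.
Matching on a.venue_id = b.venue_id AND a.region = b.region. A NULL in a compared column never satisfies the condition.
- a (venue_id=2, region=RF) pairs with 1 row(s) of b.
- a (venue_id=9, region=PD) has no partner → padded with NULL.
- a (venue_id=2, region=HP) pairs with 2 row(s) of b.
- a (venue_id=6, region=PD) has no partner → padded with NULL.
- a (venue_id=9, region=SG) has no partner → padded with NULL.
- a (venue_id=2, region=RF) pairs with 1 row(s) of b.
- a (venue_id=2, region=HP) pairs with 2 row(s) of b.
- 5 row(s) from b found no a partner → padded with NULL.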